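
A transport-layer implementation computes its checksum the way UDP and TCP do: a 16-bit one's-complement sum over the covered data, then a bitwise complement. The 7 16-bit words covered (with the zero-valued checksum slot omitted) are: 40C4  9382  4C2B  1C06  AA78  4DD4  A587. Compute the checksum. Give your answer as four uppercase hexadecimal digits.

One's-complement addition (fold any carry out of bit 15 back into bit 0):
  0x40C4 + 0x9382 = 0x0D446
  0xD446 + 0x4C2B = 0x12071 → wrap carry → 0x2072
  0x2072 + 0x1C06 = 0x03C78
  0x3C78 + 0xAA78 = 0x0E6F0
  0xE6F0 + 0x4DD4 = 0x134C4 → wrap carry → 0x34C5
  0x34C5 + 0xA587 = 0x0DA4C
One's-complement sum = 0xDA4C.
Checksum = ~0xDA4C & 0xFFFF = 0x25B3.

25B3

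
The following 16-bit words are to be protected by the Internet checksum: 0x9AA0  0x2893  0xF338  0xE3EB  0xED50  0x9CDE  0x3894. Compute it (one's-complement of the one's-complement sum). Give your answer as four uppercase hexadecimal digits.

A2E3

One's-complement addition (fold any carry out of bit 15 back into bit 0):
  0x9AA0 + 0x2893 = 0x0C333
  0xC333 + 0xF338 = 0x1B66B → wrap carry → 0xB66C
  0xB66C + 0xE3EB = 0x19A57 → wrap carry → 0x9A58
  0x9A58 + 0xED50 = 0x187A8 → wrap carry → 0x87A9
  0x87A9 + 0x9CDE = 0x12487 → wrap carry → 0x2488
  0x2488 + 0x3894 = 0x05D1C
One's-complement sum = 0x5D1C.
Checksum = ~0x5D1C & 0xFFFF = 0xA2E3.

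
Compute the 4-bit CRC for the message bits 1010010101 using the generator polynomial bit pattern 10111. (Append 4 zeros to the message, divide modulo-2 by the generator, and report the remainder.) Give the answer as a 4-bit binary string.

0010

Append 4 zeros: 10100101010000. Divide by 10111 (XOR where the leading bit is 1):
  pos 0: 10100 XOR 10111 = 00011
  pos 3: 11101 XOR 10111 = 01010
  pos 4: 10100 XOR 10111 = 00011
  pos 7: 11100 XOR 10111 = 01011
  pos 8: 10110 XOR 10111 = 00001
Remainder (last 4 bits) = 0010. This is the CRC / FCS.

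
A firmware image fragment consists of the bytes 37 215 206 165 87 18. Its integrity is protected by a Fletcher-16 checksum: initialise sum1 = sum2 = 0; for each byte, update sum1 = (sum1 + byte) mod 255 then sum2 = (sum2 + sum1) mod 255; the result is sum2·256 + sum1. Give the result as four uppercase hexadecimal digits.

03DA

Running sums (mod 255):
  after byte 0 (37): sum1=37, sum2=37
  after byte 1 (215): sum1=252, sum2=34
  after byte 2 (206): sum1=203, sum2=237
  after byte 3 (165): sum1=113, sum2=95
  after byte 4 (87): sum1=200, sum2=40
  after byte 5 (18): sum1=218, sum2=3
Checksum = sum2·256 + sum1 = 3·256 + 218 = 986 = 0x03DA.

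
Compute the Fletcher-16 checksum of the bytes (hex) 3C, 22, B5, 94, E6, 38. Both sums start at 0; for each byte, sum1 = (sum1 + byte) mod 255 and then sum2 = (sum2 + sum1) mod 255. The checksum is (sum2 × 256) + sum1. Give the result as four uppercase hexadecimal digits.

AEC7

Running sums (mod 255):
  after byte 0 (3C): sum1=60, sum2=60
  after byte 1 (22): sum1=94, sum2=154
  after byte 2 (B5): sum1=20, sum2=174
  after byte 3 (94): sum1=168, sum2=87
  after byte 4 (E6): sum1=143, sum2=230
  after byte 5 (38): sum1=199, sum2=174
Checksum = sum2·256 + sum1 = 174·256 + 199 = 44743 = 0xAEC7.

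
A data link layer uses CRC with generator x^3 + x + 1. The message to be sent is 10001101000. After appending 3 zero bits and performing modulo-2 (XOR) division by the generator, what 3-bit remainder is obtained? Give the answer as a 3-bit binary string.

Append 3 zeros: 10001101000000. Divide by 1011 (XOR where the leading bit is 1):
  pos 0: 1000 XOR 1011 = 0011
  pos 2: 1111 XOR 1011 = 0100
  pos 3: 1000 XOR 1011 = 0011
  pos 5: 1110 XOR 1011 = 0101
  pos 6: 1010 XOR 1011 = 0001
  pos 9: 1000 XOR 1011 = 0011
Remainder (last 3 bits) = 110. This is the CRC / FCS.

110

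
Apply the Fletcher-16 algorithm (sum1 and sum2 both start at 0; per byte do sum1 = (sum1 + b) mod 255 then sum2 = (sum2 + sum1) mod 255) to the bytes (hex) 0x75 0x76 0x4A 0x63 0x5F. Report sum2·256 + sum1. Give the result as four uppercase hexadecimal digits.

2AF8

Running sums (mod 255):
  after byte 0 (0x75): sum1=117, sum2=117
  after byte 1 (0x76): sum1=235, sum2=97
  after byte 2 (0x4A): sum1=54, sum2=151
  after byte 3 (0x63): sum1=153, sum2=49
  after byte 4 (0x5F): sum1=248, sum2=42
Checksum = sum2·256 + sum1 = 42·256 + 248 = 11000 = 0x2AF8.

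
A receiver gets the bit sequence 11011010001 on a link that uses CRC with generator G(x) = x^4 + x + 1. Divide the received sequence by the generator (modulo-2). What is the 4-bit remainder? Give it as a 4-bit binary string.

Modulo-2 division of 11011010001 by 10011:
  pos 0: 11011 XOR 10011 = 01000
  pos 1: 10000 XOR 10011 = 00011
  pos 4: 11100 XOR 10011 = 01111
  pos 5: 11110 XOR 10011 = 01101
  pos 6: 11011 XOR 10011 = 01000
Remainder = 1000 (nonzero — an error is detected).

1000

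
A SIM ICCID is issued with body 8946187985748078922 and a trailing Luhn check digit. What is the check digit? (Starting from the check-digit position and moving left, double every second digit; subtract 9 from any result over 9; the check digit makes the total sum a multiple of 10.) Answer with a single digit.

Partial digits right→left: 2 2 9 8 7 0 8 4 7 5 8 9 7 8 1 6 4 9 8
Double every second digit counting from the check-digit position (so the 1st, 3rd, 5th, ... of the partial from the right).
  doubled (with −9 where >9): 4 9 5 7 5 7 5 2 8 7 → sum 59
  kept as-is: 2 8 0 4 5 9 8 6 9 → sum 51
Total = 59 + 51 = 110.
Check digit = (10 − (110 mod 10)) mod 10 = 0.

0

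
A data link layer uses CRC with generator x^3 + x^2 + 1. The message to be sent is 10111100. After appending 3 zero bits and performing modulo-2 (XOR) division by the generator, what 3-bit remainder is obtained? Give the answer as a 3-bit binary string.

011

Append 3 zeros: 10111100000. Divide by 1101 (XOR where the leading bit is 1):
  pos 0: 1011 XOR 1101 = 0110
  pos 1: 1101 XOR 1101 = 0000
  pos 5: 1000 XOR 1101 = 0101
  pos 6: 1010 XOR 1101 = 0111
  pos 7: 1110 XOR 1101 = 0011
Remainder (last 3 bits) = 011. This is the CRC / FCS.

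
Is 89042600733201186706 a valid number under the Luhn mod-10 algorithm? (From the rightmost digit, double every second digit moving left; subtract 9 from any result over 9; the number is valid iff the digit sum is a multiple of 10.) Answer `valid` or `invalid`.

invalid

From the right, keep odd positions and double even positions (subtract 9 from any doubled value over 9):
  doubled (positions 2,4,...): 0 3 2 0 6 5 0 4 0 7 → sum 27
  kept (positions 1,3,...): 6 7 8 1 2 3 0 6 4 9 → sum 46
Total = 73.
73 mod 10 = 3, so the number is invalid.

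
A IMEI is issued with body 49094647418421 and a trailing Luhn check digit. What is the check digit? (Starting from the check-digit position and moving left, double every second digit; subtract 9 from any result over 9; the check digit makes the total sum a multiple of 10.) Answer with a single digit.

6

Partial digits right→left: 1 2 4 8 1 4 7 4 6 4 9 0 9 4
Double every second digit counting from the check-digit position (so the 1st, 3rd, 5th, ... of the partial from the right).
  doubled (with −9 where >9): 2 8 2 5 3 9 9 → sum 38
  kept as-is: 2 8 4 4 4 0 4 → sum 26
Total = 38 + 26 = 64.
Check digit = (10 − (64 mod 10)) mod 10 = 6.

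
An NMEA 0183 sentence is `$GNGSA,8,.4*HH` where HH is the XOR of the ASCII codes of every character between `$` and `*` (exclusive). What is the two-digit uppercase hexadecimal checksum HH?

XOR the ASCII codes of the payload characters:
  'G' = 0x47 → acc = 0x47
  'N' = 0x4E → acc = 0x09
  'G' = 0x47 → acc = 0x4E
  'S' = 0x53 → acc = 0x1D
  'A' = 0x41 → acc = 0x5C
  ',' = 0x2C → acc = 0x70
  '8' = 0x38 → acc = 0x48
  ',' = 0x2C → acc = 0x64
  '.' = 0x2E → acc = 0x4A
  '4' = 0x34 → acc = 0x7E
Checksum = 0x7E.

7E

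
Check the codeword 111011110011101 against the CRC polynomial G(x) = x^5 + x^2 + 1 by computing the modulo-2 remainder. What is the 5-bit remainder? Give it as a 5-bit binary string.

00000

Modulo-2 division of 111011110011101 by 100101:
  pos 0: 111011 XOR 100101 = 011110
  pos 1: 111101 XOR 100101 = 011000
  pos 2: 110001 XOR 100101 = 010100
  pos 3: 101000 XOR 100101 = 001101
  pos 5: 110101 XOR 100101 = 010000
  pos 6: 100001 XOR 100101 = 000100
  pos 9: 100101 XOR 100101 = 000000
Remainder = 00000 (zero — the frame passes the CRC check).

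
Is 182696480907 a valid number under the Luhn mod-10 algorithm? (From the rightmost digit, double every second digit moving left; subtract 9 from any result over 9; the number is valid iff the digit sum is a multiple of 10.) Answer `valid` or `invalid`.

From the right, keep odd positions and double even positions (subtract 9 from any doubled value over 9):
  doubled (positions 2,4,...): 0 0 8 9 4 2 → sum 23
  kept (positions 1,3,...): 7 9 8 6 6 8 → sum 44
Total = 67.
67 mod 10 = 7, so the number is invalid.

invalid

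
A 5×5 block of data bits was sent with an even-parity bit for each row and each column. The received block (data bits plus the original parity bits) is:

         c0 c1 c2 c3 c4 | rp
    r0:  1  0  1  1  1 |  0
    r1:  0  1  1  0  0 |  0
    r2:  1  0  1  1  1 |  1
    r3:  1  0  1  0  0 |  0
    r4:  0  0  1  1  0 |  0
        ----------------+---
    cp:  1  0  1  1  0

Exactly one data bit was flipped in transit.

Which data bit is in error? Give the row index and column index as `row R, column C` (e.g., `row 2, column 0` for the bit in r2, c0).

row 2, column 1

Recompute each row's even parity and compare to rp:
  r0: data parity 0, sent rp 0 → ok
  r1: data parity 0, sent rp 0 → ok
  r2: data parity 0, sent rp 1 → mismatch
  r3: data parity 0, sent rp 0 → ok
  r4: data parity 0, sent rp 0 → ok
Recompute each column's even parity and compare to cp:
  c0: data parity 1, sent cp 1 → ok
  c1: data parity 1, sent cp 0 → mismatch
  c2: data parity 1, sent cp 1 → ok
  c3: data parity 1, sent cp 1 → ok
  c4: data parity 0, sent cp 0 → ok
Exactly one row (r2) and one column (c1) fail → the flipped bit is at their intersection.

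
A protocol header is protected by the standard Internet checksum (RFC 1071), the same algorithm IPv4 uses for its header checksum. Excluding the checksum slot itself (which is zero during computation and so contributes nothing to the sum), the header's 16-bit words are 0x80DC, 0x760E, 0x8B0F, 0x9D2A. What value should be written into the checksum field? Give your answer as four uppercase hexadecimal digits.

One's-complement addition (fold any carry out of bit 15 back into bit 0):
  0x80DC + 0x760E = 0x0F6EA
  0xF6EA + 0x8B0F = 0x181F9 → wrap carry → 0x81FA
  0x81FA + 0x9D2A = 0x11F24 → wrap carry → 0x1F25
One's-complement sum = 0x1F25.
Checksum = ~0x1F25 & 0xFFFF = 0xE0DA.

E0DA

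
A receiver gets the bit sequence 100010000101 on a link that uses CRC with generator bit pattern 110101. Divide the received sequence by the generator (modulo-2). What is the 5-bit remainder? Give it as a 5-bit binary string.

00000

Modulo-2 division of 100010000101 by 110101:
  pos 0: 100010 XOR 110101 = 010111
  pos 1: 101110 XOR 110101 = 011011
  pos 2: 110110 XOR 110101 = 000011
  pos 6: 110101 XOR 110101 = 000000
Remainder = 00000 (zero — the frame passes the CRC check).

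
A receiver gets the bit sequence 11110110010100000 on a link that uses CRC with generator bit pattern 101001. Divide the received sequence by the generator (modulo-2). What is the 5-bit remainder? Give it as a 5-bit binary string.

Modulo-2 division of 11110110010100000 by 101001:
  pos 0: 111101 XOR 101001 = 010100
  pos 1: 101001 XOR 101001 = 000000
  pos 9: 101000 XOR 101001 = 000001
Remainder = 00100 (nonzero — an error is detected).

00100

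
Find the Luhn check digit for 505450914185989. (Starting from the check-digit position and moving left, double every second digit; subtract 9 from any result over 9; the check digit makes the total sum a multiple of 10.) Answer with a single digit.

Partial digits right→left: 9 8 9 5 8 1 4 1 9 0 5 4 5 0 5
Double every second digit counting from the check-digit position (so the 1st, 3rd, 5th, ... of the partial from the right).
  doubled (with −9 where >9): 9 9 7 8 9 1 1 1 → sum 45
  kept as-is: 8 5 1 1 0 4 0 → sum 19
Total = 45 + 19 = 64.
Check digit = (10 − (64 mod 10)) mod 10 = 6.

6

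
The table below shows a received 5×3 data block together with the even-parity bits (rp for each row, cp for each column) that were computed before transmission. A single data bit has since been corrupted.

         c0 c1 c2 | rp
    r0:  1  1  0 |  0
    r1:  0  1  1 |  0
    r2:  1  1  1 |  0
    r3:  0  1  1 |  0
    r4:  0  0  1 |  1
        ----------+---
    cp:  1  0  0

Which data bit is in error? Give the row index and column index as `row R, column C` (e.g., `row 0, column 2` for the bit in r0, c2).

row 2, column 0

Recompute each row's even parity and compare to rp:
  r0: data parity 0, sent rp 0 → ok
  r1: data parity 0, sent rp 0 → ok
  r2: data parity 1, sent rp 0 → mismatch
  r3: data parity 0, sent rp 0 → ok
  r4: data parity 1, sent rp 1 → ok
Recompute each column's even parity and compare to cp:
  c0: data parity 0, sent cp 1 → mismatch
  c1: data parity 0, sent cp 0 → ok
  c2: data parity 0, sent cp 0 → ok
Exactly one row (r2) and one column (c0) fail → the flipped bit is at their intersection.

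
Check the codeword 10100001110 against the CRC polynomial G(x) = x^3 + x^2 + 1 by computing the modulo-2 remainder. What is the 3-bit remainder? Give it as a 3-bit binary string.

Modulo-2 division of 10100001110 by 1101:
  pos 0: 1010 XOR 1101 = 0111
  pos 1: 1110 XOR 1101 = 0011
  pos 3: 1100 XOR 1101 = 0001
  pos 6: 1111 XOR 1101 = 0010
Remainder = 100 (nonzero — an error is detected).

100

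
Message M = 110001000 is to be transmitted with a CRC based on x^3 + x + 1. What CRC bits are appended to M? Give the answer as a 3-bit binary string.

000

Append 3 zeros: 110001000000. Divide by 1011 (XOR where the leading bit is 1):
  pos 0: 1100 XOR 1011 = 0111
  pos 1: 1110 XOR 1011 = 0101
  pos 2: 1011 XOR 1011 = 0000
Remainder (last 3 bits) = 000. This is the CRC / FCS.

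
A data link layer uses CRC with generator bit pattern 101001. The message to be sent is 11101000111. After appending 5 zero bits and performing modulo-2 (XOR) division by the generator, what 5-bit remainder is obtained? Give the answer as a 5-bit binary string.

01001

Append 5 zeros: 1110100011100000. Divide by 101001 (XOR where the leading bit is 1):
  pos 0: 111010 XOR 101001 = 010011
  pos 1: 100110 XOR 101001 = 001111
  pos 3: 111101 XOR 101001 = 010100
  pos 4: 101001 XOR 101001 = 000000
  pos 10: 100000 XOR 101001 = 001001
Remainder (last 5 bits) = 01001. This is the CRC / FCS.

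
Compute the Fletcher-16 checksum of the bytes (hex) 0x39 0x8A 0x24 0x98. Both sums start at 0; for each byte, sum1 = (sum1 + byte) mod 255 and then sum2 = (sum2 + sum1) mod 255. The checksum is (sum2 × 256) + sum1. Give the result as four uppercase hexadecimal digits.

Running sums (mod 255):
  after byte 0 (0x39): sum1=57, sum2=57
  after byte 1 (0x8A): sum1=195, sum2=252
  after byte 2 (0x24): sum1=231, sum2=228
  after byte 3 (0x98): sum1=128, sum2=101
Checksum = sum2·256 + sum1 = 101·256 + 128 = 25984 = 0x6580.

6580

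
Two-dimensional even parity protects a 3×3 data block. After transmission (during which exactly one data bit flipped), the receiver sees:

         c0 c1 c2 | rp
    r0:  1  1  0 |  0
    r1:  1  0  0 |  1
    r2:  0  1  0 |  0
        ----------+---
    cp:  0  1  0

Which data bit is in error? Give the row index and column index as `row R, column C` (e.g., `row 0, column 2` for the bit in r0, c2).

Recompute each row's even parity and compare to rp:
  r0: data parity 0, sent rp 0 → ok
  r1: data parity 1, sent rp 1 → ok
  r2: data parity 1, sent rp 0 → mismatch
Recompute each column's even parity and compare to cp:
  c0: data parity 0, sent cp 0 → ok
  c1: data parity 0, sent cp 1 → mismatch
  c2: data parity 0, sent cp 0 → ok
Exactly one row (r2) and one column (c1) fail → the flipped bit is at their intersection.

row 2, column 1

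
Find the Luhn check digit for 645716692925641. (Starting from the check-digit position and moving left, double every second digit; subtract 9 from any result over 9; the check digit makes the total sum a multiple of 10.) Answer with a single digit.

Partial digits right→left: 1 4 6 5 2 9 2 9 6 6 1 7 5 4 6
Double every second digit counting from the check-digit position (so the 1st, 3rd, 5th, ... of the partial from the right).
  doubled (with −9 where >9): 2 3 4 4 3 2 1 3 → sum 22
  kept as-is: 4 5 9 9 6 7 4 → sum 44
Total = 22 + 44 = 66.
Check digit = (10 − (66 mod 10)) mod 10 = 4.

4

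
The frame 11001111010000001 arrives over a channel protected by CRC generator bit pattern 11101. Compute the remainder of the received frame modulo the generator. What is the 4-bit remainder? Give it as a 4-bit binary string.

0000

Modulo-2 division of 11001111010000001 by 11101:
  pos 0: 11001 XOR 11101 = 00100
  pos 2: 10011 XOR 11101 = 01110
  pos 3: 11101 XOR 11101 = 00000
  pos 9: 10000 XOR 11101 = 01101
  pos 10: 11010 XOR 11101 = 00111
  pos 12: 11101 XOR 11101 = 00000
Remainder = 0000 (zero — the frame passes the CRC check).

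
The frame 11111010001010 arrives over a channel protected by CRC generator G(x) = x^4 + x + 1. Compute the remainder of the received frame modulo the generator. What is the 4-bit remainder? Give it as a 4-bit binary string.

0000

Modulo-2 division of 11111010001010 by 10011:
  pos 0: 11111 XOR 10011 = 01100
  pos 1: 11000 XOR 10011 = 01011
  pos 2: 10111 XOR 10011 = 00100
  pos 4: 10000 XOR 10011 = 00011
  pos 7: 11010 XOR 10011 = 01001
  pos 8: 10011 XOR 10011 = 00000
Remainder = 0000 (zero — the frame passes the CRC check).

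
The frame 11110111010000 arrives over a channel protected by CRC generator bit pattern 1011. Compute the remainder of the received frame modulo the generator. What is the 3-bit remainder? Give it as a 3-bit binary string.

Modulo-2 division of 11110111010000 by 1011:
  pos 0: 1111 XOR 1011 = 0100
  pos 1: 1000 XOR 1011 = 0011
  pos 3: 1111 XOR 1011 = 0100
  pos 4: 1001 XOR 1011 = 0010
  pos 6: 1001 XOR 1011 = 0010
  pos 8: 1000 XOR 1011 = 0011
  pos 10: 1100 XOR 1011 = 0111
Remainder = 111 (nonzero — an error is detected).

111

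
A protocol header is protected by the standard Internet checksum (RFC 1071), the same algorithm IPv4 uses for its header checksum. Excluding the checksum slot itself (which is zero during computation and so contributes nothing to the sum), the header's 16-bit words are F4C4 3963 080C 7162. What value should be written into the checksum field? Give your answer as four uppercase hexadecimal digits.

5869

One's-complement addition (fold any carry out of bit 15 back into bit 0):
  0xF4C4 + 0x3963 = 0x12E27 → wrap carry → 0x2E28
  0x2E28 + 0x080C = 0x03634
  0x3634 + 0x7162 = 0x0A796
One's-complement sum = 0xA796.
Checksum = ~0xA796 & 0xFFFF = 0x5869.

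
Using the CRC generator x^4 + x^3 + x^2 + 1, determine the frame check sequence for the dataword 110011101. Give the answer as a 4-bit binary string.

1010

Append 4 zeros: 1100111010000. Divide by 11101 (XOR where the leading bit is 1):
  pos 0: 11001 XOR 11101 = 00100
  pos 2: 10011 XOR 11101 = 01110
  pos 3: 11100 XOR 11101 = 00001
  pos 7: 11000 XOR 11101 = 00101
Remainder (last 4 bits) = 1010. This is the CRC / FCS.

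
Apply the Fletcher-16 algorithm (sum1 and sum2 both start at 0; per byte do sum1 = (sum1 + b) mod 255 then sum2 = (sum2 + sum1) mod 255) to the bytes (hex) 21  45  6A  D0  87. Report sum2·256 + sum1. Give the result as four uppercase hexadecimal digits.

2329

Running sums (mod 255):
  after byte 0 (21): sum1=33, sum2=33
  after byte 1 (45): sum1=102, sum2=135
  after byte 2 (6A): sum1=208, sum2=88
  after byte 3 (D0): sum1=161, sum2=249
  after byte 4 (87): sum1=41, sum2=35
Checksum = sum2·256 + sum1 = 35·256 + 41 = 9001 = 0x2329.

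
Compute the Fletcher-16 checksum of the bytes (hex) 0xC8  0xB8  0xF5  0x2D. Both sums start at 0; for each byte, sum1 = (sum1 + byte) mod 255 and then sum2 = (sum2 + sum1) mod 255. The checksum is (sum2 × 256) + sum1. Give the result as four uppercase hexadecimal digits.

Running sums (mod 255):
  after byte 0 (0xC8): sum1=200, sum2=200
  after byte 1 (0xB8): sum1=129, sum2=74
  after byte 2 (0xF5): sum1=119, sum2=193
  after byte 3 (0x2D): sum1=164, sum2=102
Checksum = sum2·256 + sum1 = 102·256 + 164 = 26276 = 0x66A4.

66A4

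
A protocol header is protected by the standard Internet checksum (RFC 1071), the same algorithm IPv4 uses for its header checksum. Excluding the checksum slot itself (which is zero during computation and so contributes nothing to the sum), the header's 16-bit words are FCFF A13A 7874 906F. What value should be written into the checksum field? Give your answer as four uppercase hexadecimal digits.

58E1

One's-complement addition (fold any carry out of bit 15 back into bit 0):
  0xFCFF + 0xA13A = 0x19E39 → wrap carry → 0x9E3A
  0x9E3A + 0x7874 = 0x116AE → wrap carry → 0x16AF
  0x16AF + 0x906F = 0x0A71E
One's-complement sum = 0xA71E.
Checksum = ~0xA71E & 0xFFFF = 0x58E1.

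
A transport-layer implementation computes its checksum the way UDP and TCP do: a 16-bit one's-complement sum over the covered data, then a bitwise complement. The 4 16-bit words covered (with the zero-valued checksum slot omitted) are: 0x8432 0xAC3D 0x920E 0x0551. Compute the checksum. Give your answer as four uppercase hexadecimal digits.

3830

One's-complement addition (fold any carry out of bit 15 back into bit 0):
  0x8432 + 0xAC3D = 0x1306F → wrap carry → 0x3070
  0x3070 + 0x920E = 0x0C27E
  0xC27E + 0x0551 = 0x0C7CF
One's-complement sum = 0xC7CF.
Checksum = ~0xC7CF & 0xFFFF = 0x3830.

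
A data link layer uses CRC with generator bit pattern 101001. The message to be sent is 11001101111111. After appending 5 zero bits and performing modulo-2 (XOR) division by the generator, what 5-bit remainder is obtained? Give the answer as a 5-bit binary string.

11010

Append 5 zeros: 1100110111111100000. Divide by 101001 (XOR where the leading bit is 1):
  pos 0: 110011 XOR 101001 = 011010
  pos 1: 110100 XOR 101001 = 011101
  pos 2: 111011 XOR 101001 = 010010
  pos 3: 100101 XOR 101001 = 001100
  pos 5: 110011 XOR 101001 = 011010
  pos 6: 110101 XOR 101001 = 011100
  pos 7: 111001 XOR 101001 = 010000
  pos 8: 100001 XOR 101001 = 001000
  pos 10: 100000 XOR 101001 = 001001
  pos 12: 100100 XOR 101001 = 001101
Remainder (last 5 bits) = 11010. This is the CRC / FCS.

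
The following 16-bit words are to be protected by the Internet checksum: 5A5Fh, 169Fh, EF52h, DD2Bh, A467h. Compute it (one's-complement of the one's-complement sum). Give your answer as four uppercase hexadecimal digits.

One's-complement addition (fold any carry out of bit 15 back into bit 0):
  0x5A5F + 0x169F = 0x070FE
  0x70FE + 0xEF52 = 0x16050 → wrap carry → 0x6051
  0x6051 + 0xDD2B = 0x13D7C → wrap carry → 0x3D7D
  0x3D7D + 0xA467 = 0x0E1E4
One's-complement sum = 0xE1E4.
Checksum = ~0xE1E4 & 0xFFFF = 0x1E1B.

1E1B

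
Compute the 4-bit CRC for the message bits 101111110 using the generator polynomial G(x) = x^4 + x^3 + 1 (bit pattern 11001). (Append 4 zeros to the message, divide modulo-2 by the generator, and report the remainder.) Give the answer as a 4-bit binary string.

Append 4 zeros: 1011111100000. Divide by 11001 (XOR where the leading bit is 1):
  pos 0: 10111 XOR 11001 = 01110
  pos 1: 11101 XOR 11001 = 00100
  pos 3: 10011 XOR 11001 = 01010
  pos 4: 10100 XOR 11001 = 01101
  pos 5: 11010 XOR 11001 = 00011
  pos 8: 11000 XOR 11001 = 00001
Remainder (last 4 bits) = 0001. This is the CRC / FCS.

0001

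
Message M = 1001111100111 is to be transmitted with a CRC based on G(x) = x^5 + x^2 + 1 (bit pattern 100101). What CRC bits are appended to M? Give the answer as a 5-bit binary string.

Append 5 zeros: 100111110011100000. Divide by 100101 (XOR where the leading bit is 1):
  pos 0: 100111 XOR 100101 = 000010
  pos 4: 101100 XOR 100101 = 001001
  pos 6: 100111 XOR 100101 = 000010
  pos 10: 101000 XOR 100101 = 001101
  pos 12: 110100 XOR 100101 = 010001
Remainder (last 5 bits) = 10001. This is the CRC / FCS.

10001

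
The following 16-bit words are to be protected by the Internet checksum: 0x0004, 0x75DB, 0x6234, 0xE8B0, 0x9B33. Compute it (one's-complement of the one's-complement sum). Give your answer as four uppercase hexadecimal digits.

One's-complement addition (fold any carry out of bit 15 back into bit 0):
  0x0004 + 0x75DB = 0x075DF
  0x75DF + 0x6234 = 0x0D813
  0xD813 + 0xE8B0 = 0x1C0C3 → wrap carry → 0xC0C4
  0xC0C4 + 0x9B33 = 0x15BF7 → wrap carry → 0x5BF8
One's-complement sum = 0x5BF8.
Checksum = ~0x5BF8 & 0xFFFF = 0xA407.

A407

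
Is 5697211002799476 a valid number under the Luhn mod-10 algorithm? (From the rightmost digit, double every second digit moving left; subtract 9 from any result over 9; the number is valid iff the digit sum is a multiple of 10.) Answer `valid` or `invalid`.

From the right, keep odd positions and double even positions (subtract 9 from any doubled value over 9):
  doubled (positions 2,4,...): 5 9 5 0 2 4 9 1 → sum 35
  kept (positions 1,3,...): 6 4 9 2 0 1 7 6 → sum 35
Total = 70.
70 mod 10 = 0, so the number is valid.

valid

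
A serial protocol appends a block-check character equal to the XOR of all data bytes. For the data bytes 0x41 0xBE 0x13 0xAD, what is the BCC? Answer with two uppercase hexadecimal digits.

XOR the bytes together:
  start with 0x41
  0x41 ⊕ 0xBE = 0xFF
  0xFF ⊕ 0x13 = 0xEC
  0xEC ⊕ 0xAD = 0x41

41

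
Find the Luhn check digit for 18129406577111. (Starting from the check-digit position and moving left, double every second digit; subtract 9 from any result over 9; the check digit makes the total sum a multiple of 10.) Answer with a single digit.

5

Partial digits right→left: 1 1 1 7 7 5 6 0 4 9 2 1 8 1
Double every second digit counting from the check-digit position (so the 1st, 3rd, 5th, ... of the partial from the right).
  doubled (with −9 where >9): 2 2 5 3 8 4 7 → sum 31
  kept as-is: 1 7 5 0 9 1 1 → sum 24
Total = 31 + 24 = 55.
Check digit = (10 − (55 mod 10)) mod 10 = 5.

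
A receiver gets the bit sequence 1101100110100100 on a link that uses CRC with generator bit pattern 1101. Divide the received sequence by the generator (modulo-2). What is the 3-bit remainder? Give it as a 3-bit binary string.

Modulo-2 division of 1101100110100100 by 1101:
  pos 0: 1101 XOR 1101 = 0000
  pos 4: 1001 XOR 1101 = 0100
  pos 5: 1001 XOR 1101 = 0100
  pos 6: 1000 XOR 1101 = 0101
  pos 7: 1011 XOR 1101 = 0110
  pos 8: 1100 XOR 1101 = 0001
  pos 11: 1010 XOR 1101 = 0111
  pos 12: 1110 XOR 1101 = 0011
Remainder = 011 (nonzero — an error is detected).

011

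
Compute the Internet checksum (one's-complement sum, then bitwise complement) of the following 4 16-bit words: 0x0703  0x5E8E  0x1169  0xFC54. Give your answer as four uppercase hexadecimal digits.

One's-complement addition (fold any carry out of bit 15 back into bit 0):
  0x0703 + 0x5E8E = 0x06591
  0x6591 + 0x1169 = 0x076FA
  0x76FA + 0xFC54 = 0x1734E → wrap carry → 0x734F
One's-complement sum = 0x734F.
Checksum = ~0x734F & 0xFFFF = 0x8CB0.

8CB0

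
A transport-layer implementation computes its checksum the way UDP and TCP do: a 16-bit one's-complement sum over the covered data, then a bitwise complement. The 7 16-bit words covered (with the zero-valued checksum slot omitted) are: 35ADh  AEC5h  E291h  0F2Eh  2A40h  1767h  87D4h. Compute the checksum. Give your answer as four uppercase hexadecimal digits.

6051

One's-complement addition (fold any carry out of bit 15 back into bit 0):
  0x35AD + 0xAEC5 = 0x0E472
  0xE472 + 0xE291 = 0x1C703 → wrap carry → 0xC704
  0xC704 + 0x0F2E = 0x0D632
  0xD632 + 0x2A40 = 0x10072 → wrap carry → 0x0073
  0x0073 + 0x1767 = 0x017DA
  0x17DA + 0x87D4 = 0x09FAE
One's-complement sum = 0x9FAE.
Checksum = ~0x9FAE & 0xFFFF = 0x6051.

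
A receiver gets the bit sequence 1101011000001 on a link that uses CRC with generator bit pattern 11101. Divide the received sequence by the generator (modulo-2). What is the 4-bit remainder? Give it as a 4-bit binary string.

0000

Modulo-2 division of 1101011000001 by 11101:
  pos 0: 11010 XOR 11101 = 00111
  pos 2: 11111 XOR 11101 = 00010
  pos 5: 10000 XOR 11101 = 01101
  pos 6: 11010 XOR 11101 = 00111
  pos 8: 11101 XOR 11101 = 00000
Remainder = 0000 (zero — the frame passes the CRC check).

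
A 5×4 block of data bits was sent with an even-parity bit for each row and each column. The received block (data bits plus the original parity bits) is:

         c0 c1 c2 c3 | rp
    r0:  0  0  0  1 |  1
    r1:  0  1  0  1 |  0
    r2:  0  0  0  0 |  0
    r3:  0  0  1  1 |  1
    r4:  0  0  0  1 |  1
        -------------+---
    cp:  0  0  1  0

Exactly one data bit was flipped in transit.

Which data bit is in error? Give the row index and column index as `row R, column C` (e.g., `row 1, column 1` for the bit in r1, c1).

Recompute each row's even parity and compare to rp:
  r0: data parity 1, sent rp 1 → ok
  r1: data parity 0, sent rp 0 → ok
  r2: data parity 0, sent rp 0 → ok
  r3: data parity 0, sent rp 1 → mismatch
  r4: data parity 1, sent rp 1 → ok
Recompute each column's even parity and compare to cp:
  c0: data parity 0, sent cp 0 → ok
  c1: data parity 1, sent cp 0 → mismatch
  c2: data parity 1, sent cp 1 → ok
  c3: data parity 0, sent cp 0 → ok
Exactly one row (r3) and one column (c1) fail → the flipped bit is at their intersection.

row 3, column 1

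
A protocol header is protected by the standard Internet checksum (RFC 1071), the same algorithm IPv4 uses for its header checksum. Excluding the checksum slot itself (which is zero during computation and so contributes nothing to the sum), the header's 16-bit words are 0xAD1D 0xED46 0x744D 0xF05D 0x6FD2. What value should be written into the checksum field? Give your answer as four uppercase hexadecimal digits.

One's-complement addition (fold any carry out of bit 15 back into bit 0):
  0xAD1D + 0xED46 = 0x19A63 → wrap carry → 0x9A64
  0x9A64 + 0x744D = 0x10EB1 → wrap carry → 0x0EB2
  0x0EB2 + 0xF05D = 0x0FF0F
  0xFF0F + 0x6FD2 = 0x16EE1 → wrap carry → 0x6EE2
One's-complement sum = 0x6EE2.
Checksum = ~0x6EE2 & 0xFFFF = 0x911D.

911D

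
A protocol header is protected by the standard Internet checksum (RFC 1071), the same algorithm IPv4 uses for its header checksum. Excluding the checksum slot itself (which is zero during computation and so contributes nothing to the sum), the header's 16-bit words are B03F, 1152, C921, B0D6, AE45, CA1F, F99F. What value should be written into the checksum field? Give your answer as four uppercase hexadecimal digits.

5270

One's-complement addition (fold any carry out of bit 15 back into bit 0):
  0xB03F + 0x1152 = 0x0C191
  0xC191 + 0xC921 = 0x18AB2 → wrap carry → 0x8AB3
  0x8AB3 + 0xB0D6 = 0x13B89 → wrap carry → 0x3B8A
  0x3B8A + 0xAE45 = 0x0E9CF
  0xE9CF + 0xCA1F = 0x1B3EE → wrap carry → 0xB3EF
  0xB3EF + 0xF99F = 0x1AD8E → wrap carry → 0xAD8F
One's-complement sum = 0xAD8F.
Checksum = ~0xAD8F & 0xFFFF = 0x5270.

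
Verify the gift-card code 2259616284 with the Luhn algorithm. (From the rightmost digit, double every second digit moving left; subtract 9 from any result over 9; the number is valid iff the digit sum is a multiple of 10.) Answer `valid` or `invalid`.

invalid

From the right, keep odd positions and double even positions (subtract 9 from any doubled value over 9):
  doubled (positions 2,4,...): 7 3 3 1 4 → sum 18
  kept (positions 1,3,...): 4 2 1 9 2 → sum 18
Total = 36.
36 mod 10 = 6, so the number is invalid.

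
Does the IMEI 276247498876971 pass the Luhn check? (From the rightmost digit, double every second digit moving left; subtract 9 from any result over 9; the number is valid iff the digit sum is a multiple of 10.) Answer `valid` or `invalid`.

From the right, keep odd positions and double even positions (subtract 9 from any doubled value over 9):
  doubled (positions 2,4,...): 5 3 7 9 5 4 5 → sum 38
  kept (positions 1,3,...): 1 9 7 8 4 4 6 2 → sum 41
Total = 79.
79 mod 10 = 9, so the number is invalid.

invalid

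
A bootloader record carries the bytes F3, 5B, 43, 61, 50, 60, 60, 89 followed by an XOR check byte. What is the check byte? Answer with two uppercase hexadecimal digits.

XOR the bytes together:
  start with 0xF3
  0xF3 ⊕ 0x5B = 0xA8
  0xA8 ⊕ 0x43 = 0xEB
  0xEB ⊕ 0x61 = 0x8A
  0x8A ⊕ 0x50 = 0xDA
  0xDA ⊕ 0x60 = 0xBA
  0xBA ⊕ 0x60 = 0xDA
  0xDA ⊕ 0x89 = 0x53

53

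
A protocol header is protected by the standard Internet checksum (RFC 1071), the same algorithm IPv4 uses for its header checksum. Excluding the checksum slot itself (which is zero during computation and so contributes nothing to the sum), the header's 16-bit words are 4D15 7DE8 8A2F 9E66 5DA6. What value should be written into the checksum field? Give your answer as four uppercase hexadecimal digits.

AEC5

One's-complement addition (fold any carry out of bit 15 back into bit 0):
  0x4D15 + 0x7DE8 = 0x0CAFD
  0xCAFD + 0x8A2F = 0x1552C → wrap carry → 0x552D
  0x552D + 0x9E66 = 0x0F393
  0xF393 + 0x5DA6 = 0x15139 → wrap carry → 0x513A
One's-complement sum = 0x513A.
Checksum = ~0x513A & 0xFFFF = 0xAEC5.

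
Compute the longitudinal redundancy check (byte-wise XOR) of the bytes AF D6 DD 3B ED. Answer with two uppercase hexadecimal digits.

72

XOR the bytes together:
  start with 0xAF
  0xAF ⊕ 0xD6 = 0x79
  0x79 ⊕ 0xDD = 0xA4
  0xA4 ⊕ 0x3B = 0x9F
  0x9F ⊕ 0xED = 0x72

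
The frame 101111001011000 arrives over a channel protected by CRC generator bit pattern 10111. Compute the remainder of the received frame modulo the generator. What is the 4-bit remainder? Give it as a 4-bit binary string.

0000

Modulo-2 division of 101111001011000 by 10111:
  pos 0: 10111 XOR 10111 = 00000
  pos 5: 10010 XOR 10111 = 00101
  pos 7: 10111 XOR 10111 = 00000
Remainder = 0000 (zero — the frame passes the CRC check).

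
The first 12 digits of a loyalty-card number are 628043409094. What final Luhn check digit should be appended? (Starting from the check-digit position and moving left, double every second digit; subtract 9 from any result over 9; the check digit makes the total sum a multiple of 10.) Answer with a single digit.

2

Partial digits right→left: 4 9 0 9 0 4 3 4 0 8 2 6
Double every second digit counting from the check-digit position (so the 1st, 3rd, 5th, ... of the partial from the right).
  doubled (with −9 where >9): 8 0 0 6 0 4 → sum 18
  kept as-is: 9 9 4 4 8 6 → sum 40
Total = 18 + 40 = 58.
Check digit = (10 − (58 mod 10)) mod 10 = 2.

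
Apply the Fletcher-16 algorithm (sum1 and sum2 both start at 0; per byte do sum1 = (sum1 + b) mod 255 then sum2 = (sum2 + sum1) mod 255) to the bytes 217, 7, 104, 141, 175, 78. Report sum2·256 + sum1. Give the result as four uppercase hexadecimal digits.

36D4

Running sums (mod 255):
  after byte 0 (217): sum1=217, sum2=217
  after byte 1 (7): sum1=224, sum2=186
  after byte 2 (104): sum1=73, sum2=4
  after byte 3 (141): sum1=214, sum2=218
  after byte 4 (175): sum1=134, sum2=97
  after byte 5 (78): sum1=212, sum2=54
Checksum = sum2·256 + sum1 = 54·256 + 212 = 14036 = 0x36D4.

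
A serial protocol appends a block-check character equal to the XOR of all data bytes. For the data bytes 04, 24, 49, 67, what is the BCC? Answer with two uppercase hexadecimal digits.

XOR the bytes together:
  start with 0x04
  0x04 ⊕ 0x24 = 0x20
  0x20 ⊕ 0x49 = 0x69
  0x69 ⊕ 0x67 = 0x0E

0E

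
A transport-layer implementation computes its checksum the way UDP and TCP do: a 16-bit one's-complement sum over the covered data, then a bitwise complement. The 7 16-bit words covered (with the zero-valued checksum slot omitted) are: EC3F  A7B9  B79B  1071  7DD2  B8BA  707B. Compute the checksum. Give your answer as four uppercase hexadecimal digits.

FCF0

One's-complement addition (fold any carry out of bit 15 back into bit 0):
  0xEC3F + 0xA7B9 = 0x193F8 → wrap carry → 0x93F9
  0x93F9 + 0xB79B = 0x14B94 → wrap carry → 0x4B95
  0x4B95 + 0x1071 = 0x05C06
  0x5C06 + 0x7DD2 = 0x0D9D8
  0xD9D8 + 0xB8BA = 0x19292 → wrap carry → 0x9293
  0x9293 + 0x707B = 0x1030E → wrap carry → 0x030F
One's-complement sum = 0x030F.
Checksum = ~0x030F & 0xFFFF = 0xFCF0.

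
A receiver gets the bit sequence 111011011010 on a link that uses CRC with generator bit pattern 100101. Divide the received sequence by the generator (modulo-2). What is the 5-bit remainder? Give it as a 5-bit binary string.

Modulo-2 division of 111011011010 by 100101:
  pos 0: 111011 XOR 100101 = 011110
  pos 1: 111100 XOR 100101 = 011001
  pos 2: 110011 XOR 100101 = 010110
  pos 3: 101101 XOR 100101 = 001000
  pos 5: 100001 XOR 100101 = 000100
Remainder = 01000 (nonzero — an error is detected).

01000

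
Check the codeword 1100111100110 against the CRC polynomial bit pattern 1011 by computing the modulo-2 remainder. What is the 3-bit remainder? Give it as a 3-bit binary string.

110

Modulo-2 division of 1100111100110 by 1011:
  pos 0: 1100 XOR 1011 = 0111
  pos 1: 1111 XOR 1011 = 0100
  pos 2: 1001 XOR 1011 = 0010
  pos 4: 1011 XOR 1011 = 0000
Remainder = 110 (nonzero — an error is detected).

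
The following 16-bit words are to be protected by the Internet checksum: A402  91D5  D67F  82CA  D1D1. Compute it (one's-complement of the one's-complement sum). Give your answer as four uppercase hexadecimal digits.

9F0B

One's-complement addition (fold any carry out of bit 15 back into bit 0):
  0xA402 + 0x91D5 = 0x135D7 → wrap carry → 0x35D8
  0x35D8 + 0xD67F = 0x10C57 → wrap carry → 0x0C58
  0x0C58 + 0x82CA = 0x08F22
  0x8F22 + 0xD1D1 = 0x160F3 → wrap carry → 0x60F4
One's-complement sum = 0x60F4.
Checksum = ~0x60F4 & 0xFFFF = 0x9F0B.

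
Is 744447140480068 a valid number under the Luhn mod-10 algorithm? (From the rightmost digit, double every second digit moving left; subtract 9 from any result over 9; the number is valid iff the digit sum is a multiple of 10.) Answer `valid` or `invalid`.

From the right, keep odd positions and double even positions (subtract 9 from any doubled value over 9):
  doubled (positions 2,4,...): 3 0 8 8 5 8 8 → sum 40
  kept (positions 1,3,...): 8 0 8 0 1 4 4 7 → sum 32
Total = 72.
72 mod 10 = 2, so the number is invalid.

invalid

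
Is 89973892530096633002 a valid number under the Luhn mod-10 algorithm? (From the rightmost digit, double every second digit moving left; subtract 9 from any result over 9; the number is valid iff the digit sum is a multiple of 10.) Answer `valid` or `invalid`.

From the right, keep odd positions and double even positions (subtract 9 from any doubled value over 9):
  doubled (positions 2,4,...): 0 6 3 9 0 1 9 6 9 7 → sum 50
  kept (positions 1,3,...): 2 0 3 6 0 3 2 8 7 9 → sum 40
Total = 90.
90 mod 10 = 0, so the number is valid.

valid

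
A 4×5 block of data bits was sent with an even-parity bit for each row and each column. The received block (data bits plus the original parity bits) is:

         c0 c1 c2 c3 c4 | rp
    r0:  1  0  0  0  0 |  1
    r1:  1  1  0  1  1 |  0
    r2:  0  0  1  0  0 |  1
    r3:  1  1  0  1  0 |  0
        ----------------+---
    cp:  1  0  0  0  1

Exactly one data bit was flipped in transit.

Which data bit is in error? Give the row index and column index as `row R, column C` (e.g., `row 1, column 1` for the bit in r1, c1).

row 3, column 2

Recompute each row's even parity and compare to rp:
  r0: data parity 1, sent rp 1 → ok
  r1: data parity 0, sent rp 0 → ok
  r2: data parity 1, sent rp 1 → ok
  r3: data parity 1, sent rp 0 → mismatch
Recompute each column's even parity and compare to cp:
  c0: data parity 1, sent cp 1 → ok
  c1: data parity 0, sent cp 0 → ok
  c2: data parity 1, sent cp 0 → mismatch
  c3: data parity 0, sent cp 0 → ok
  c4: data parity 1, sent cp 1 → ok
Exactly one row (r3) and one column (c2) fail → the flipped bit is at their intersection.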